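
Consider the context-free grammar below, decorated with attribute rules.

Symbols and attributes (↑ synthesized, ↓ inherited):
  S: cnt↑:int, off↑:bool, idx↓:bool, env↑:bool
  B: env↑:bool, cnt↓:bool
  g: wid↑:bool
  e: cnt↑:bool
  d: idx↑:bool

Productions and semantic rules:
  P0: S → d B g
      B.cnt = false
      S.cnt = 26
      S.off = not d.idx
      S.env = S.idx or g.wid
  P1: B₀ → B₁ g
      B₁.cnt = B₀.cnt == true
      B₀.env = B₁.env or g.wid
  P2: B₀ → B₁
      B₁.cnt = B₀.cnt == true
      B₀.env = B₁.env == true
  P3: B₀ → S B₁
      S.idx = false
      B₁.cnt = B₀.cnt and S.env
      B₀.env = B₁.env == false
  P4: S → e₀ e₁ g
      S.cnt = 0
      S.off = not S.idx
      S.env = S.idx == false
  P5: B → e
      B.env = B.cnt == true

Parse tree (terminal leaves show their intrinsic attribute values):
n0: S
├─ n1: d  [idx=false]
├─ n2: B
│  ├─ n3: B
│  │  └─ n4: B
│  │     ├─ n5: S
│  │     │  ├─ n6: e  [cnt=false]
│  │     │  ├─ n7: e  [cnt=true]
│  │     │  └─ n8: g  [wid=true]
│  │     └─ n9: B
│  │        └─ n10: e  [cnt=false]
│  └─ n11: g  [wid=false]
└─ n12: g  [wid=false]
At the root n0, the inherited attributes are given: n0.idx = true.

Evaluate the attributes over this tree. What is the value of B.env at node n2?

true

1. n0.idx = true  [given at root]
2. n1.idx = false  [terminal]
3. n2.cnt = false  [false]
4. n3.cnt = false  [B₀.cnt == true]
5. n4.cnt = false  [B₀.cnt == true]
6. n5.idx = false  [false]
7. n6.cnt = false  [terminal]
8. n7.cnt = true  [terminal]
9. n8.wid = true  [terminal]
10. n5.cnt = 0  [0]
11. n5.off = true  [not S.idx]
12. n5.env = true  [S.idx == false]
13. n9.cnt = false  [B₀.cnt and S.env]
14. n10.cnt = false  [terminal]
15. n9.env = false  [B.cnt == true]
16. n4.env = true  [B₁.env == false]
17. n3.env = true  [B₁.env == true]
18. n11.wid = false  [terminal]
19. n2.env = true  [B₁.env or g.wid]
20. n12.wid = false  [terminal]
21. n0.cnt = 26  [26]
22. n0.off = true  [not d.idx]
23. n0.env = true  [S.idx or g.wid]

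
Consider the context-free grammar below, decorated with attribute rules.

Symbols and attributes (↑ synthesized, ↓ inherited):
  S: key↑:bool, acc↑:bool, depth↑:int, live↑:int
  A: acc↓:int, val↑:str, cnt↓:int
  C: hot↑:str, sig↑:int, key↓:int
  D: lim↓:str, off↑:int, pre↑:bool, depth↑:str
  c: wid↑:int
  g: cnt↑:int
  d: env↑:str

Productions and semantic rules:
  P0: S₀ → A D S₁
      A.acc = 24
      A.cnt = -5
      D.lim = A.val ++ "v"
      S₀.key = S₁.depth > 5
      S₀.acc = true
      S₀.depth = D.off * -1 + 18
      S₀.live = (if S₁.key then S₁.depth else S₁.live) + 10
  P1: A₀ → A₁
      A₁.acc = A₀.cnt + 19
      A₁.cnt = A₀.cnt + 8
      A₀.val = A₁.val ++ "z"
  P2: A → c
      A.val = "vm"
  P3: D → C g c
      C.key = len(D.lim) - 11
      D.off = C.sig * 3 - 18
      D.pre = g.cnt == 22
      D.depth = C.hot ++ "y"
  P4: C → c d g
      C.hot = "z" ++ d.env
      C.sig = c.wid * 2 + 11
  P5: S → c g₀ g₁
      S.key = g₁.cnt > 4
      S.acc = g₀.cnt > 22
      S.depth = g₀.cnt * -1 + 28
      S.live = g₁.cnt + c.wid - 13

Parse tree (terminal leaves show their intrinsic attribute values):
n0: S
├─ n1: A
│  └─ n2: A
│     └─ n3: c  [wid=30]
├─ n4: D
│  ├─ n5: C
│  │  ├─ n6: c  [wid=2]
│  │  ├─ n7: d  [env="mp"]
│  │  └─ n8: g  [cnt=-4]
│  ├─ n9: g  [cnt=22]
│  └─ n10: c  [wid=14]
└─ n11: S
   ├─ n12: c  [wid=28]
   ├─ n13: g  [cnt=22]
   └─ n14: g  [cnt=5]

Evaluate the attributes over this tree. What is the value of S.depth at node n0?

-9

1. n1.acc = 24  [24]
2. n1.cnt = -5  [-5]
3. n2.acc = 14  [A₀.cnt + 19]
4. n2.cnt = 3  [A₀.cnt + 8]
5. n3.wid = 30  [terminal]
6. n2.val = "vm"  ["vm"]
7. n1.val = "vmz"  [A₁.val ++ "z"]
8. n4.lim = "vmzv"  [A.val ++ "v"]
9. n5.key = -7  [len(D.lim) - 11]
10. n6.wid = 2  [terminal]
11. n7.env = "mp"  [terminal]
12. n8.cnt = -4  [terminal]
13. n5.hot = "zmp"  ["z" ++ d.env]
14. n5.sig = 15  [c.wid * 2 + 11]
15. n9.cnt = 22  [terminal]
16. n10.wid = 14  [terminal]
17. n4.off = 27  [C.sig * 3 - 18]
18. n4.pre = true  [g.cnt == 22]
19. n4.depth = "zmpy"  [C.hot ++ "y"]
20. n12.wid = 28  [terminal]
21. n13.cnt = 22  [terminal]
22. n14.cnt = 5  [terminal]
23. n11.key = true  [g₁.cnt > 4]
24. n11.acc = false  [g₀.cnt > 22]
25. n11.depth = 6  [g₀.cnt * -1 + 28]
26. n11.live = 20  [g₁.cnt + c.wid - 13]
27. n0.key = true  [S₁.depth > 5]
28. n0.acc = true  [true]
29. n0.depth = -9  [D.off * -1 + 18]
30. n0.live = 16  [(if S₁.key then S₁.depth else S₁.live) + 10]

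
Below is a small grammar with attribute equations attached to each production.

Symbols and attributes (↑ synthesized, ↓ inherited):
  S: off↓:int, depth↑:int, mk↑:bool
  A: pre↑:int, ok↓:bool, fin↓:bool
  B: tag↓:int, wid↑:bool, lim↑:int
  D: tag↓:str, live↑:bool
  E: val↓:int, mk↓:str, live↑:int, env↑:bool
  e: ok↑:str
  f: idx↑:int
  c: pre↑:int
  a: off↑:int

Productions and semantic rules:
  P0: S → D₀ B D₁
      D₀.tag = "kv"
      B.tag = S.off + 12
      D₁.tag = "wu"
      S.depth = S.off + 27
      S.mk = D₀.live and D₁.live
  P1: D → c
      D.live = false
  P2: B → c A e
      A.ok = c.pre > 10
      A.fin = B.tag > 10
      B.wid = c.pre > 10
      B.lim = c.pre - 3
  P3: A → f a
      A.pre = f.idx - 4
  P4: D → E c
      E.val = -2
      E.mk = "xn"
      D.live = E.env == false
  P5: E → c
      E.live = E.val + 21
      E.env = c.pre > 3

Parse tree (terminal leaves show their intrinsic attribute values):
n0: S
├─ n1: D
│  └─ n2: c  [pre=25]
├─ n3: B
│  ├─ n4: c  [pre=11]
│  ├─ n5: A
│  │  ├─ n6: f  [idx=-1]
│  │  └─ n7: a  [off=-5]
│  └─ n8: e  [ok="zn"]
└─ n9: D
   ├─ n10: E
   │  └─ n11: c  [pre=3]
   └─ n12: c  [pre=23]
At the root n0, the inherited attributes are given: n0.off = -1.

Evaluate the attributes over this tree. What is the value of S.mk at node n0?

false

1. n0.off = -1  [given at root]
2. n1.tag = "kv"  ["kv"]
3. n2.pre = 25  [terminal]
4. n1.live = false  [false]
5. n3.tag = 11  [S.off + 12]
6. n4.pre = 11  [terminal]
7. n5.ok = true  [c.pre > 10]
8. n5.fin = true  [B.tag > 10]
9. n6.idx = -1  [terminal]
10. n7.off = -5  [terminal]
11. n5.pre = -5  [f.idx - 4]
12. n8.ok = "zn"  [terminal]
13. n3.wid = true  [c.pre > 10]
14. n3.lim = 8  [c.pre - 3]
15. n9.tag = "wu"  ["wu"]
16. n10.val = -2  [-2]
17. n10.mk = "xn"  ["xn"]
18. n11.pre = 3  [terminal]
19. n10.live = 19  [E.val + 21]
20. n10.env = false  [c.pre > 3]
21. n12.pre = 23  [terminal]
22. n9.live = true  [E.env == false]
23. n0.depth = 26  [S.off + 27]
24. n0.mk = false  [D₀.live and D₁.live]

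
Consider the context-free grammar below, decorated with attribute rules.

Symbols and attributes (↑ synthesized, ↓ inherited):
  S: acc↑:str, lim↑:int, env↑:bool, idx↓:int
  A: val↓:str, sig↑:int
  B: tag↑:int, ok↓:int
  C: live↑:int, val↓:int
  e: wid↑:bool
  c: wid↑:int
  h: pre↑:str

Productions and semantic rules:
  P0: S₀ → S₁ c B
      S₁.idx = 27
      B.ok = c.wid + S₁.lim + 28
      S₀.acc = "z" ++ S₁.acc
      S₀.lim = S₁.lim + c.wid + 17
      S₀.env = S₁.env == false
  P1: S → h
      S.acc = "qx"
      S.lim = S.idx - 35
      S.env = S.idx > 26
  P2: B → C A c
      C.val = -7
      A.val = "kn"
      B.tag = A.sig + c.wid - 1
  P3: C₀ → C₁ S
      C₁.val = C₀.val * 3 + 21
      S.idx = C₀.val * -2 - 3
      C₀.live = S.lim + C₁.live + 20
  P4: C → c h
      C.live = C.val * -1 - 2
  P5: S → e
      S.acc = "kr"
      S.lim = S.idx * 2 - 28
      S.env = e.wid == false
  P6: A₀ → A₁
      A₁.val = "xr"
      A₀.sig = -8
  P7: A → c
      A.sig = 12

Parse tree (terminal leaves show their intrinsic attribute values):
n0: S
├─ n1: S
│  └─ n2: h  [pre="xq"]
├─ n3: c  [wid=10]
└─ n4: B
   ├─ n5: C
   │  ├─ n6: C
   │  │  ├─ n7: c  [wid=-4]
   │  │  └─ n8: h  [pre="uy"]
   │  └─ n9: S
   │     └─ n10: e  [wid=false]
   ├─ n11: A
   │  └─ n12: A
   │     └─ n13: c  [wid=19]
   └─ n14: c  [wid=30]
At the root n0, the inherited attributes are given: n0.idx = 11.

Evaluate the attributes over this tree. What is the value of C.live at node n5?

1. n0.idx = 11  [given at root]
2. n1.idx = 27  [27]
3. n2.pre = "xq"  [terminal]
4. n1.acc = "qx"  ["qx"]
5. n1.lim = -8  [S.idx - 35]
6. n1.env = true  [S.idx > 26]
7. n3.wid = 10  [terminal]
8. n4.ok = 30  [c.wid + S₁.lim + 28]
9. n5.val = -7  [-7]
10. n6.val = 0  [C₀.val * 3 + 21]
11. n7.wid = -4  [terminal]
12. n8.pre = "uy"  [terminal]
13. n6.live = -2  [C.val * -1 - 2]
14. n9.idx = 11  [C₀.val * -2 - 3]
15. n10.wid = false  [terminal]
16. n9.acc = "kr"  ["kr"]
17. n9.lim = -6  [S.idx * 2 - 28]
18. n9.env = true  [e.wid == false]
19. n5.live = 12  [S.lim + C₁.live + 20]
20. n11.val = "kn"  ["kn"]
21. n12.val = "xr"  ["xr"]
22. n13.wid = 19  [terminal]
23. n12.sig = 12  [12]
24. n11.sig = -8  [-8]
25. n14.wid = 30  [terminal]
26. n4.tag = 21  [A.sig + c.wid - 1]
27. n0.acc = "zqx"  ["z" ++ S₁.acc]
28. n0.lim = 19  [S₁.lim + c.wid + 17]
29. n0.env = false  [S₁.env == false]

12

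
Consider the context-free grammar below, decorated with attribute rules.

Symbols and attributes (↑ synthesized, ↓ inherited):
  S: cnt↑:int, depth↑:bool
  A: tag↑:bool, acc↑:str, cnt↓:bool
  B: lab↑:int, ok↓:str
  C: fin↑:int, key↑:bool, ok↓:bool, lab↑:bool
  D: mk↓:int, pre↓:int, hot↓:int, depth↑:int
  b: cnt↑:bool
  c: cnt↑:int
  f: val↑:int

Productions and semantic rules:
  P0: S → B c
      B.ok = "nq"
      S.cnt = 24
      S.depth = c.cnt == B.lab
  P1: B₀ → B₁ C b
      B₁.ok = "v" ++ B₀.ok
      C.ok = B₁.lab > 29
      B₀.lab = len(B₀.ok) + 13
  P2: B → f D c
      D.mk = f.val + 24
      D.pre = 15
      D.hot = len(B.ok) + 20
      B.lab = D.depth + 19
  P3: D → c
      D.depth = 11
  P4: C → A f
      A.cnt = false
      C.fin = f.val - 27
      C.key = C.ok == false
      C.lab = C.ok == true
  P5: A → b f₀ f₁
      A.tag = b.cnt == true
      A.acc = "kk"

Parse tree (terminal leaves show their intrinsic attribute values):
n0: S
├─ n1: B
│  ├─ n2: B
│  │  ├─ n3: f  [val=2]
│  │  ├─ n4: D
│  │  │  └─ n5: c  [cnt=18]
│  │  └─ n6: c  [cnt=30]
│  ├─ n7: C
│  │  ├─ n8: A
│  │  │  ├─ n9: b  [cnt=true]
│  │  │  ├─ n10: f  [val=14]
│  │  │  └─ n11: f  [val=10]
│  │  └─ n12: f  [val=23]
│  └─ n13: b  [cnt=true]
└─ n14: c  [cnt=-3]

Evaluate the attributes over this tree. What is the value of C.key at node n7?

false

1. n1.ok = "nq"  ["nq"]
2. n2.ok = "vnq"  ["v" ++ B₀.ok]
3. n3.val = 2  [terminal]
4. n4.mk = 26  [f.val + 24]
5. n4.pre = 15  [15]
6. n4.hot = 23  [len(B.ok) + 20]
7. n5.cnt = 18  [terminal]
8. n4.depth = 11  [11]
9. n6.cnt = 30  [terminal]
10. n2.lab = 30  [D.depth + 19]
11. n7.ok = true  [B₁.lab > 29]
12. n8.cnt = false  [false]
13. n9.cnt = true  [terminal]
14. n10.val = 14  [terminal]
15. n11.val = 10  [terminal]
16. n8.tag = true  [b.cnt == true]
17. n8.acc = "kk"  ["kk"]
18. n12.val = 23  [terminal]
19. n7.fin = -4  [f.val - 27]
20. n7.key = false  [C.ok == false]
21. n7.lab = true  [C.ok == true]
22. n13.cnt = true  [terminal]
23. n1.lab = 15  [len(B₀.ok) + 13]
24. n14.cnt = -3  [terminal]
25. n0.cnt = 24  [24]
26. n0.depth = false  [c.cnt == B.lab]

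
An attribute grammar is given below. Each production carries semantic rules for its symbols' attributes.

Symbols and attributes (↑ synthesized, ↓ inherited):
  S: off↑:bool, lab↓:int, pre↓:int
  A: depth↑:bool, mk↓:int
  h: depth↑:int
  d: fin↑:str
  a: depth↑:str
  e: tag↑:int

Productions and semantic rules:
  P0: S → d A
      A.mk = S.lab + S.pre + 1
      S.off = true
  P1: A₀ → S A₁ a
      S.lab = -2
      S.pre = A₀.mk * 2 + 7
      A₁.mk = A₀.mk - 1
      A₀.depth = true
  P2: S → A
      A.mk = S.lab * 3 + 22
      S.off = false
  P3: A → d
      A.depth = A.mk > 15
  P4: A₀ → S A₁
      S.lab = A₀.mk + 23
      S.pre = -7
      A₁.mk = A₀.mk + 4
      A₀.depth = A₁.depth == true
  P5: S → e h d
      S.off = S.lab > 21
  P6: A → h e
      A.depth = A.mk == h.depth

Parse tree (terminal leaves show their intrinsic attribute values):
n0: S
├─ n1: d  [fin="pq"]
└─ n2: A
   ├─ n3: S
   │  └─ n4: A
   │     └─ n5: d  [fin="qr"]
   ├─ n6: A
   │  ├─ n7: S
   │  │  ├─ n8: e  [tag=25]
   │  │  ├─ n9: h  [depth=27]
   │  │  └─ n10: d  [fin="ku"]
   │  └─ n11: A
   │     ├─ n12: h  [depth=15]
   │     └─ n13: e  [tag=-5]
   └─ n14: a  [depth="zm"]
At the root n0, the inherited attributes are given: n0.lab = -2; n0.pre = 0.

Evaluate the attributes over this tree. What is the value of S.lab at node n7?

21

1. n0.lab = -2  [given at root]
2. n0.pre = 0  [given at root]
3. n1.fin = "pq"  [terminal]
4. n2.mk = -1  [S.lab + S.pre + 1]
5. n3.lab = -2  [-2]
6. n3.pre = 5  [A₀.mk * 2 + 7]
7. n4.mk = 16  [S.lab * 3 + 22]
8. n5.fin = "qr"  [terminal]
9. n4.depth = true  [A.mk > 15]
10. n3.off = false  [false]
11. n6.mk = -2  [A₀.mk - 1]
12. n7.lab = 21  [A₀.mk + 23]
13. n7.pre = -7  [-7]
14. n8.tag = 25  [terminal]
15. n9.depth = 27  [terminal]
16. n10.fin = "ku"  [terminal]
17. n7.off = false  [S.lab > 21]
18. n11.mk = 2  [A₀.mk + 4]
19. n12.depth = 15  [terminal]
20. n13.tag = -5  [terminal]
21. n11.depth = false  [A.mk == h.depth]
22. n6.depth = false  [A₁.depth == true]
23. n14.depth = "zm"  [terminal]
24. n2.depth = true  [true]
25. n0.off = true  [true]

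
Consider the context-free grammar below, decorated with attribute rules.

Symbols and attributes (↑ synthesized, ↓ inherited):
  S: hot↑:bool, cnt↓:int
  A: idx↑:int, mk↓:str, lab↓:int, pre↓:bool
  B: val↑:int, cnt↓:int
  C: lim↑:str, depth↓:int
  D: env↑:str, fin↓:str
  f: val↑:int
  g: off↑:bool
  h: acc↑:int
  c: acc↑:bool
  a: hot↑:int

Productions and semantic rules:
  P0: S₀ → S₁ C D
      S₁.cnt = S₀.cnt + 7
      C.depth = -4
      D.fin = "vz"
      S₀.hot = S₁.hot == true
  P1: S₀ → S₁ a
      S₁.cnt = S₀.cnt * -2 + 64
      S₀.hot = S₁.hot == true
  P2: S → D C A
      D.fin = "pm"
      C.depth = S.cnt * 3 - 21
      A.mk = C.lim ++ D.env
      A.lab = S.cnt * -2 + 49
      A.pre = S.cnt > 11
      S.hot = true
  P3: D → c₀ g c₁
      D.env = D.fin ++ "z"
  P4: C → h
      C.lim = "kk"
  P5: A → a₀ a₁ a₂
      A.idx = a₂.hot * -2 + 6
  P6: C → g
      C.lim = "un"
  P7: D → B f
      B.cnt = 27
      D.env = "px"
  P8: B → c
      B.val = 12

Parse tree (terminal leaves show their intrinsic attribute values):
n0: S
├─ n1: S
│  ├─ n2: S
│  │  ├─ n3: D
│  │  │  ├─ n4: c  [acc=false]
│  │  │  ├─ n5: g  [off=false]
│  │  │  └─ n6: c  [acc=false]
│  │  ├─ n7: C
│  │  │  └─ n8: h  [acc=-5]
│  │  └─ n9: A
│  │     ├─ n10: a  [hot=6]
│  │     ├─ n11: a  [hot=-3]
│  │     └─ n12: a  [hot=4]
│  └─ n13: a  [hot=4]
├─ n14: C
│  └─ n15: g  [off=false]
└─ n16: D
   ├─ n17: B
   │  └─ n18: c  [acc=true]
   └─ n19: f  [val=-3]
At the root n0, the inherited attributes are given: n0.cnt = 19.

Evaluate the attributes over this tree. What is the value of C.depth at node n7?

1. n0.cnt = 19  [given at root]
2. n1.cnt = 26  [S₀.cnt + 7]
3. n2.cnt = 12  [S₀.cnt * -2 + 64]
4. n3.fin = "pm"  ["pm"]
5. n4.acc = false  [terminal]
6. n5.off = false  [terminal]
7. n6.acc = false  [terminal]
8. n3.env = "pmz"  [D.fin ++ "z"]
9. n7.depth = 15  [S.cnt * 3 - 21]
10. n8.acc = -5  [terminal]
11. n7.lim = "kk"  ["kk"]
12. n9.mk = "kkpmz"  [C.lim ++ D.env]
13. n9.lab = 25  [S.cnt * -2 + 49]
14. n9.pre = true  [S.cnt > 11]
15. n10.hot = 6  [terminal]
16. n11.hot = -3  [terminal]
17. n12.hot = 4  [terminal]
18. n9.idx = -2  [a₂.hot * -2 + 6]
19. n2.hot = true  [true]
20. n13.hot = 4  [terminal]
21. n1.hot = true  [S₁.hot == true]
22. n14.depth = -4  [-4]
23. n15.off = false  [terminal]
24. n14.lim = "un"  ["un"]
25. n16.fin = "vz"  ["vz"]
26. n17.cnt = 27  [27]
27. n18.acc = true  [terminal]
28. n17.val = 12  [12]
29. n19.val = -3  [terminal]
30. n16.env = "px"  ["px"]
31. n0.hot = true  [S₁.hot == true]

15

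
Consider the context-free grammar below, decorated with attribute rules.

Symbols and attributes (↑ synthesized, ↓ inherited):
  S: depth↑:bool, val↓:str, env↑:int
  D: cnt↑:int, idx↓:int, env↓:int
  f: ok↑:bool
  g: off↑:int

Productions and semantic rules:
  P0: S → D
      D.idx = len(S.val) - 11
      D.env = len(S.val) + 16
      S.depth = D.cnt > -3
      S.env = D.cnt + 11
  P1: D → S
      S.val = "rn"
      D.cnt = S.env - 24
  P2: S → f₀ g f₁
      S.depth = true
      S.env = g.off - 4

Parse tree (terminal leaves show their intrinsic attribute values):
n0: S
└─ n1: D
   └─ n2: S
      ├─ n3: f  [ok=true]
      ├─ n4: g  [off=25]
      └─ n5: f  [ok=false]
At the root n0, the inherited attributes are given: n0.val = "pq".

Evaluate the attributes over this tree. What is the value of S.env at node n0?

1. n0.val = "pq"  [given at root]
2. n1.idx = -9  [len(S.val) - 11]
3. n1.env = 18  [len(S.val) + 16]
4. n2.val = "rn"  ["rn"]
5. n3.ok = true  [terminal]
6. n4.off = 25  [terminal]
7. n5.ok = false  [terminal]
8. n2.depth = true  [true]
9. n2.env = 21  [g.off - 4]
10. n1.cnt = -3  [S.env - 24]
11. n0.depth = false  [D.cnt > -3]
12. n0.env = 8  [D.cnt + 11]

8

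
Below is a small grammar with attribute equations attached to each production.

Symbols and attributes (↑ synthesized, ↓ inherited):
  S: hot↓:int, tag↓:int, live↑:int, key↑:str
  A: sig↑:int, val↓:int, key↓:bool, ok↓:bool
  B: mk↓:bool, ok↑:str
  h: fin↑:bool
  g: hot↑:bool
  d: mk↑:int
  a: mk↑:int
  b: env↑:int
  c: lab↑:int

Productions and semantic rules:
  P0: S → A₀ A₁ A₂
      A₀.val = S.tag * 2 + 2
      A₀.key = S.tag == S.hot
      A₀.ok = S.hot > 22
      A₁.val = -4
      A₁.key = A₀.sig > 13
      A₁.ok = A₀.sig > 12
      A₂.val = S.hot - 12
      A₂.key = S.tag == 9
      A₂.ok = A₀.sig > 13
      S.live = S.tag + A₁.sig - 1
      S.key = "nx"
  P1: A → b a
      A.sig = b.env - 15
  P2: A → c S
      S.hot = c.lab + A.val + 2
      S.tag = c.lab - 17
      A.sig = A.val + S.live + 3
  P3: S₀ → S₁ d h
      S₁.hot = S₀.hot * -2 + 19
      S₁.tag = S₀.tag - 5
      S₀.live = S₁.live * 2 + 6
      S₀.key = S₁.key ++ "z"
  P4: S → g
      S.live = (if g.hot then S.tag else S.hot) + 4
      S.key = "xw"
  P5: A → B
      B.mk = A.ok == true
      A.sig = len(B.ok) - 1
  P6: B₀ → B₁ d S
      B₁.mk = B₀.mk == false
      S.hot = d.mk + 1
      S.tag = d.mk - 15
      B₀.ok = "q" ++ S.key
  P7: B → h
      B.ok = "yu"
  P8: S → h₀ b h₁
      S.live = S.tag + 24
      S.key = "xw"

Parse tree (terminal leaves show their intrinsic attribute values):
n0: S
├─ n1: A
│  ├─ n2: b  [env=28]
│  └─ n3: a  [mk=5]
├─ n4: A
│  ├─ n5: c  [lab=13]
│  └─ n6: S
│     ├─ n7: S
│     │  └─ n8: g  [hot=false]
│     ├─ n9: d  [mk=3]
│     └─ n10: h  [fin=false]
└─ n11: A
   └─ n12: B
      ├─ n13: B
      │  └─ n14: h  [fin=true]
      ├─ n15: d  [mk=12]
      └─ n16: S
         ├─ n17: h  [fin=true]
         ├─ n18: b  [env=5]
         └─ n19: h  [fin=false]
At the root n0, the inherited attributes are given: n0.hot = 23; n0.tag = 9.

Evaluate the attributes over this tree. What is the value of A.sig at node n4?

7

1. n0.hot = 23  [given at root]
2. n0.tag = 9  [given at root]
3. n1.val = 20  [S.tag * 2 + 2]
4. n1.key = false  [S.tag == S.hot]
5. n1.ok = true  [S.hot > 22]
6. n2.env = 28  [terminal]
7. n3.mk = 5  [terminal]
8. n1.sig = 13  [b.env - 15]
9. n4.val = -4  [-4]
10. n4.key = false  [A₀.sig > 13]
11. n4.ok = true  [A₀.sig > 12]
12. n5.lab = 13  [terminal]
13. n6.hot = 11  [c.lab + A.val + 2]
14. n6.tag = -4  [c.lab - 17]
15. n7.hot = -3  [S₀.hot * -2 + 19]
16. n7.tag = -9  [S₀.tag - 5]
17. n8.hot = false  [terminal]
18. n7.live = 1  [(if g.hot then S.tag else S.hot) + 4]
19. n7.key = "xw"  ["xw"]
20. n9.mk = 3  [terminal]
21. n10.fin = false  [terminal]
22. n6.live = 8  [S₁.live * 2 + 6]
23. n6.key = "xwz"  [S₁.key ++ "z"]
24. n4.sig = 7  [A.val + S.live + 3]
25. n11.val = 11  [S.hot - 12]
26. n11.key = true  [S.tag == 9]
27. n11.ok = false  [A₀.sig > 13]
28. n12.mk = false  [A.ok == true]
29. n13.mk = true  [B₀.mk == false]
30. n14.fin = true  [terminal]
31. n13.ok = "yu"  ["yu"]
32. n15.mk = 12  [terminal]
33. n16.hot = 13  [d.mk + 1]
34. n16.tag = -3  [d.mk - 15]
35. n17.fin = true  [terminal]
36. n18.env = 5  [terminal]
37. n19.fin = false  [terminal]
38. n16.live = 21  [S.tag + 24]
39. n16.key = "xw"  ["xw"]
40. n12.ok = "qxw"  ["q" ++ S.key]
41. n11.sig = 2  [len(B.ok) - 1]
42. n0.live = 15  [S.tag + A₁.sig - 1]
43. n0.key = "nx"  ["nx"]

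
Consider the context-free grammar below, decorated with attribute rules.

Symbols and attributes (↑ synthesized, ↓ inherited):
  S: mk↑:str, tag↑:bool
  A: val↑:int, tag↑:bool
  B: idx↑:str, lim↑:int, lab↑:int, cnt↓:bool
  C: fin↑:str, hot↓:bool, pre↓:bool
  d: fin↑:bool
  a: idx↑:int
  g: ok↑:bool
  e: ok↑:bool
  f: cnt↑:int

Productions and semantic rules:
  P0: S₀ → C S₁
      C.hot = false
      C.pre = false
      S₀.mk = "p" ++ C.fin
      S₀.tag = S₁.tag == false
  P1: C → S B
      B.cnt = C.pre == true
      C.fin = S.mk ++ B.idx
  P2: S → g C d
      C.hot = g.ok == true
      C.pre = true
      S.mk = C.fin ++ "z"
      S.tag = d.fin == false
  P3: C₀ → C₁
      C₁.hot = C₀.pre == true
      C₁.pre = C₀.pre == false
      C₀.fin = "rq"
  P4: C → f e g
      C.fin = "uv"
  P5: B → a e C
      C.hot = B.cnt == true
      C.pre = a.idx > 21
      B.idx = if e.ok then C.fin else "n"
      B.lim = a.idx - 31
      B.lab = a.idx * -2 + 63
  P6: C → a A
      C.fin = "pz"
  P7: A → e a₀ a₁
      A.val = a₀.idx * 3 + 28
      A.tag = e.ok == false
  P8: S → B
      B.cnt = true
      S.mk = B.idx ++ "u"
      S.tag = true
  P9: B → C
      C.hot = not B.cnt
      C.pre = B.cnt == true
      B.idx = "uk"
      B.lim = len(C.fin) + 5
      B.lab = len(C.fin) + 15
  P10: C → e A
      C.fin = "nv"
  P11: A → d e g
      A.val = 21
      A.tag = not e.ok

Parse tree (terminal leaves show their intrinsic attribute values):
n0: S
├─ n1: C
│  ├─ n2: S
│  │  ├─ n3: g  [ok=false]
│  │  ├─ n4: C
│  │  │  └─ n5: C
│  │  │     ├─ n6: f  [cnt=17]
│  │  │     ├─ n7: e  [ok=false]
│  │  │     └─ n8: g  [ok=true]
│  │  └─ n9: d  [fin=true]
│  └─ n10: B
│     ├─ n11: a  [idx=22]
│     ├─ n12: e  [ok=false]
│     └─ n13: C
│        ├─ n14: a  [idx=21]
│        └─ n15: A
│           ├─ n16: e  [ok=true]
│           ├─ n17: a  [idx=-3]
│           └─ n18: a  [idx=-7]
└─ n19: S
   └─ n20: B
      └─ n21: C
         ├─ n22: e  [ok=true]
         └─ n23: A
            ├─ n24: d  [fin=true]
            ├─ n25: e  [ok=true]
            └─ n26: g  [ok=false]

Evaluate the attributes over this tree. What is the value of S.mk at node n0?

"prqzn"

1. n1.hot = false  [false]
2. n1.pre = false  [false]
3. n3.ok = false  [terminal]
4. n4.hot = false  [g.ok == true]
5. n4.pre = true  [true]
6. n5.hot = true  [C₀.pre == true]
7. n5.pre = false  [C₀.pre == false]
8. n6.cnt = 17  [terminal]
9. n7.ok = false  [terminal]
10. n8.ok = true  [terminal]
11. n5.fin = "uv"  ["uv"]
12. n4.fin = "rq"  ["rq"]
13. n9.fin = true  [terminal]
14. n2.mk = "rqz"  [C.fin ++ "z"]
15. n2.tag = false  [d.fin == false]
16. n10.cnt = false  [C.pre == true]
17. n11.idx = 22  [terminal]
18. n12.ok = false  [terminal]
19. n13.hot = false  [B.cnt == true]
20. n13.pre = true  [a.idx > 21]
21. n14.idx = 21  [terminal]
22. n16.ok = true  [terminal]
23. n17.idx = -3  [terminal]
24. n18.idx = -7  [terminal]
25. n15.val = 19  [a₀.idx * 3 + 28]
26. n15.tag = false  [e.ok == false]
27. n13.fin = "pz"  ["pz"]
28. n10.idx = "n"  [if e.ok then C.fin else "n"]
29. n10.lim = -9  [a.idx - 31]
30. n10.lab = 19  [a.idx * -2 + 63]
31. n1.fin = "rqzn"  [S.mk ++ B.idx]
32. n20.cnt = true  [true]
33. n21.hot = false  [not B.cnt]
34. n21.pre = true  [B.cnt == true]
35. n22.ok = true  [terminal]
36. n24.fin = true  [terminal]
37. n25.ok = true  [terminal]
38. n26.ok = false  [terminal]
39. n23.val = 21  [21]
40. n23.tag = false  [not e.ok]
41. n21.fin = "nv"  ["nv"]
42. n20.idx = "uk"  ["uk"]
43. n20.lim = 7  [len(C.fin) + 5]
44. n20.lab = 17  [len(C.fin) + 15]
45. n19.mk = "uku"  [B.idx ++ "u"]
46. n19.tag = true  [true]
47. n0.mk = "prqzn"  ["p" ++ C.fin]
48. n0.tag = false  [S₁.tag == false]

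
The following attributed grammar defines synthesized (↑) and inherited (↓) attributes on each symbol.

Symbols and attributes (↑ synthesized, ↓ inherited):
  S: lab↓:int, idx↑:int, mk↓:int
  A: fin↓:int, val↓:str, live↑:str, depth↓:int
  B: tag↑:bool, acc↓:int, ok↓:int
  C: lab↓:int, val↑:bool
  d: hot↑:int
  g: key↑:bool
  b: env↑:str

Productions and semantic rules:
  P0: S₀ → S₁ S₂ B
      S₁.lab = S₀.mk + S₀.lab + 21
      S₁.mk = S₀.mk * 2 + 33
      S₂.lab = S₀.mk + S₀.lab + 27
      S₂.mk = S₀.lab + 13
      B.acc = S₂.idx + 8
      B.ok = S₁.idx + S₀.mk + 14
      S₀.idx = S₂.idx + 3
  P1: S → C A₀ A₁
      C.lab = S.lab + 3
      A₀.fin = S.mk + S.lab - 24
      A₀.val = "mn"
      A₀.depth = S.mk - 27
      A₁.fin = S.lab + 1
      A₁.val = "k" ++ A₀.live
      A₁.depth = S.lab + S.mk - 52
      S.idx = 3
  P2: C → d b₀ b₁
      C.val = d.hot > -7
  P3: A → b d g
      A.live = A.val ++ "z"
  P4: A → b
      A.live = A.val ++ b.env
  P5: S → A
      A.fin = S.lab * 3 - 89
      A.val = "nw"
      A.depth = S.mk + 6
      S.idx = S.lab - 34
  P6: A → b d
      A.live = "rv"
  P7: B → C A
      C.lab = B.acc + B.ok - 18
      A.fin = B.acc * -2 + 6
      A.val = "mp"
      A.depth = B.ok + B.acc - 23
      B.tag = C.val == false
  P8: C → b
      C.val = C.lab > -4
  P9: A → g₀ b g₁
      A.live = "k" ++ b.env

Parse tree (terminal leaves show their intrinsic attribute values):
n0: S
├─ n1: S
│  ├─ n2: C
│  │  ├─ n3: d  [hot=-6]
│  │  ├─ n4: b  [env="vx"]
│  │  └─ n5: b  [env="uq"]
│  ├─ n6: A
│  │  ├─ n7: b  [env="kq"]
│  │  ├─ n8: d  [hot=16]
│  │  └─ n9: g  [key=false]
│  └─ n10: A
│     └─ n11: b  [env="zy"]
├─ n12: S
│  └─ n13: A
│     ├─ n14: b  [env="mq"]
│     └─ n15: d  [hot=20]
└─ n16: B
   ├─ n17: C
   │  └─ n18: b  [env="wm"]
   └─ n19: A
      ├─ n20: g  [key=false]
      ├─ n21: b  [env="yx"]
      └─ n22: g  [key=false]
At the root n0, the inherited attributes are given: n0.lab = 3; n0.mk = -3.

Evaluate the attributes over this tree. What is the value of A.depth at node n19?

1. n0.lab = 3  [given at root]
2. n0.mk = -3  [given at root]
3. n1.lab = 21  [S₀.mk + S₀.lab + 21]
4. n1.mk = 27  [S₀.mk * 2 + 33]
5. n2.lab = 24  [S.lab + 3]
6. n3.hot = -6  [terminal]
7. n4.env = "vx"  [terminal]
8. n5.env = "uq"  [terminal]
9. n2.val = true  [d.hot > -7]
10. n6.fin = 24  [S.mk + S.lab - 24]
11. n6.val = "mn"  ["mn"]
12. n6.depth = 0  [S.mk - 27]
13. n7.env = "kq"  [terminal]
14. n8.hot = 16  [terminal]
15. n9.key = false  [terminal]
16. n6.live = "mnz"  [A.val ++ "z"]
17. n10.fin = 22  [S.lab + 1]
18. n10.val = "kmnz"  ["k" ++ A₀.live]
19. n10.depth = -4  [S.lab + S.mk - 52]
20. n11.env = "zy"  [terminal]
21. n10.live = "kmnzzy"  [A.val ++ b.env]
22. n1.idx = 3  [3]
23. n12.lab = 27  [S₀.mk + S₀.lab + 27]
24. n12.mk = 16  [S₀.lab + 13]
25. n13.fin = -8  [S.lab * 3 - 89]
26. n13.val = "nw"  ["nw"]
27. n13.depth = 22  [S.mk + 6]
28. n14.env = "mq"  [terminal]
29. n15.hot = 20  [terminal]
30. n13.live = "rv"  ["rv"]
31. n12.idx = -7  [S.lab - 34]
32. n16.acc = 1  [S₂.idx + 8]
33. n16.ok = 14  [S₁.idx + S₀.mk + 14]
34. n17.lab = -3  [B.acc + B.ok - 18]
35. n18.env = "wm"  [terminal]
36. n17.val = true  [C.lab > -4]
37. n19.fin = 4  [B.acc * -2 + 6]
38. n19.val = "mp"  ["mp"]
39. n19.depth = -8  [B.ok + B.acc - 23]
40. n20.key = false  [terminal]
41. n21.env = "yx"  [terminal]
42. n22.key = false  [terminal]
43. n19.live = "kyx"  ["k" ++ b.env]
44. n16.tag = false  [C.val == false]
45. n0.idx = -4  [S₂.idx + 3]

-8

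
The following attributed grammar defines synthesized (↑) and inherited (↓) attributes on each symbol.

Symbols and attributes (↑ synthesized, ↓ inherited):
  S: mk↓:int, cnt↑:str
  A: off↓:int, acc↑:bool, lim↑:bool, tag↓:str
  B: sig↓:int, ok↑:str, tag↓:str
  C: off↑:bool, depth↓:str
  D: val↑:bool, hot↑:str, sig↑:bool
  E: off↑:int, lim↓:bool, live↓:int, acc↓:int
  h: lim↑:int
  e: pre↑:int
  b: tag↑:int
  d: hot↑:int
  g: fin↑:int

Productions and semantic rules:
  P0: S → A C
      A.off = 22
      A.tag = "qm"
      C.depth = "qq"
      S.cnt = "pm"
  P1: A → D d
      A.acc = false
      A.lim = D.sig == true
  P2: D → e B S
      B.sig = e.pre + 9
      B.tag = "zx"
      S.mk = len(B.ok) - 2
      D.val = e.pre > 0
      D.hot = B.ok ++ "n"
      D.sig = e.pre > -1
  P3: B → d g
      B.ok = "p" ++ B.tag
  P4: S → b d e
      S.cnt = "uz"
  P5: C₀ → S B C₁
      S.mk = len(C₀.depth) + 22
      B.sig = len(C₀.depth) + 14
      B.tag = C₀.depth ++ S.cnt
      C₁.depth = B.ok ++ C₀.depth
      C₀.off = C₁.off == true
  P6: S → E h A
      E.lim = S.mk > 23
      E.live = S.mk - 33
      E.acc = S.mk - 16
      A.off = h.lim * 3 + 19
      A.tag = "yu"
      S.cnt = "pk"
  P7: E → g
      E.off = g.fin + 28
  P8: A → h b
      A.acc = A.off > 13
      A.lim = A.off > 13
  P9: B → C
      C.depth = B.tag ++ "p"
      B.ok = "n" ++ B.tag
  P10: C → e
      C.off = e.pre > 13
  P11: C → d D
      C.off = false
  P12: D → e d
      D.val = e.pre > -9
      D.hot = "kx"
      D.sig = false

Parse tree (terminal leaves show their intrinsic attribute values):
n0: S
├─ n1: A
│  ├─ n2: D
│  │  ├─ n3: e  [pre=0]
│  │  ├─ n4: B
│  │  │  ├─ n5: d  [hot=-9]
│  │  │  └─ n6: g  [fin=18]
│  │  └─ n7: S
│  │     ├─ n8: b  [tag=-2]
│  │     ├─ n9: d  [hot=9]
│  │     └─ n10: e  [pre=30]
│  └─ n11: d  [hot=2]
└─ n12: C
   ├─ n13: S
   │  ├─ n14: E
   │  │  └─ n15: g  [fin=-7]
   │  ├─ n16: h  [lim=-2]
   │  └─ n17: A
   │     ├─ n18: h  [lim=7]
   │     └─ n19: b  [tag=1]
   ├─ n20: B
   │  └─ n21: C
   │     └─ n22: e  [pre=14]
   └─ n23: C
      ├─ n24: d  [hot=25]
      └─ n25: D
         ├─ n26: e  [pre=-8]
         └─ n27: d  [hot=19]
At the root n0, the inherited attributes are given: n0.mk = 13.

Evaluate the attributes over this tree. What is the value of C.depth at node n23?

"nqqpkqq"

1. n0.mk = 13  [given at root]
2. n1.off = 22  [22]
3. n1.tag = "qm"  ["qm"]
4. n3.pre = 0  [terminal]
5. n4.sig = 9  [e.pre + 9]
6. n4.tag = "zx"  ["zx"]
7. n5.hot = -9  [terminal]
8. n6.fin = 18  [terminal]
9. n4.ok = "pzx"  ["p" ++ B.tag]
10. n7.mk = 1  [len(B.ok) - 2]
11. n8.tag = -2  [terminal]
12. n9.hot = 9  [terminal]
13. n10.pre = 30  [terminal]
14. n7.cnt = "uz"  ["uz"]
15. n2.val = false  [e.pre > 0]
16. n2.hot = "pzxn"  [B.ok ++ "n"]
17. n2.sig = true  [e.pre > -1]
18. n11.hot = 2  [terminal]
19. n1.acc = false  [false]
20. n1.lim = true  [D.sig == true]
21. n12.depth = "qq"  ["qq"]
22. n13.mk = 24  [len(C₀.depth) + 22]
23. n14.lim = true  [S.mk > 23]
24. n14.live = -9  [S.mk - 33]
25. n14.acc = 8  [S.mk - 16]
26. n15.fin = -7  [terminal]
27. n14.off = 21  [g.fin + 28]
28. n16.lim = -2  [terminal]
29. n17.off = 13  [h.lim * 3 + 19]
30. n17.tag = "yu"  ["yu"]
31. n18.lim = 7  [terminal]
32. n19.tag = 1  [terminal]
33. n17.acc = false  [A.off > 13]
34. n17.lim = false  [A.off > 13]
35. n13.cnt = "pk"  ["pk"]
36. n20.sig = 16  [len(C₀.depth) + 14]
37. n20.tag = "qqpk"  [C₀.depth ++ S.cnt]
38. n21.depth = "qqpkp"  [B.tag ++ "p"]
39. n22.pre = 14  [terminal]
40. n21.off = true  [e.pre > 13]
41. n20.ok = "nqqpk"  ["n" ++ B.tag]
42. n23.depth = "nqqpkqq"  [B.ok ++ C₀.depth]
43. n24.hot = 25  [terminal]
44. n26.pre = -8  [terminal]
45. n27.hot = 19  [terminal]
46. n25.val = true  [e.pre > -9]
47. n25.hot = "kx"  ["kx"]
48. n25.sig = false  [false]
49. n23.off = false  [false]
50. n12.off = false  [C₁.off == true]
51. n0.cnt = "pm"  ["pm"]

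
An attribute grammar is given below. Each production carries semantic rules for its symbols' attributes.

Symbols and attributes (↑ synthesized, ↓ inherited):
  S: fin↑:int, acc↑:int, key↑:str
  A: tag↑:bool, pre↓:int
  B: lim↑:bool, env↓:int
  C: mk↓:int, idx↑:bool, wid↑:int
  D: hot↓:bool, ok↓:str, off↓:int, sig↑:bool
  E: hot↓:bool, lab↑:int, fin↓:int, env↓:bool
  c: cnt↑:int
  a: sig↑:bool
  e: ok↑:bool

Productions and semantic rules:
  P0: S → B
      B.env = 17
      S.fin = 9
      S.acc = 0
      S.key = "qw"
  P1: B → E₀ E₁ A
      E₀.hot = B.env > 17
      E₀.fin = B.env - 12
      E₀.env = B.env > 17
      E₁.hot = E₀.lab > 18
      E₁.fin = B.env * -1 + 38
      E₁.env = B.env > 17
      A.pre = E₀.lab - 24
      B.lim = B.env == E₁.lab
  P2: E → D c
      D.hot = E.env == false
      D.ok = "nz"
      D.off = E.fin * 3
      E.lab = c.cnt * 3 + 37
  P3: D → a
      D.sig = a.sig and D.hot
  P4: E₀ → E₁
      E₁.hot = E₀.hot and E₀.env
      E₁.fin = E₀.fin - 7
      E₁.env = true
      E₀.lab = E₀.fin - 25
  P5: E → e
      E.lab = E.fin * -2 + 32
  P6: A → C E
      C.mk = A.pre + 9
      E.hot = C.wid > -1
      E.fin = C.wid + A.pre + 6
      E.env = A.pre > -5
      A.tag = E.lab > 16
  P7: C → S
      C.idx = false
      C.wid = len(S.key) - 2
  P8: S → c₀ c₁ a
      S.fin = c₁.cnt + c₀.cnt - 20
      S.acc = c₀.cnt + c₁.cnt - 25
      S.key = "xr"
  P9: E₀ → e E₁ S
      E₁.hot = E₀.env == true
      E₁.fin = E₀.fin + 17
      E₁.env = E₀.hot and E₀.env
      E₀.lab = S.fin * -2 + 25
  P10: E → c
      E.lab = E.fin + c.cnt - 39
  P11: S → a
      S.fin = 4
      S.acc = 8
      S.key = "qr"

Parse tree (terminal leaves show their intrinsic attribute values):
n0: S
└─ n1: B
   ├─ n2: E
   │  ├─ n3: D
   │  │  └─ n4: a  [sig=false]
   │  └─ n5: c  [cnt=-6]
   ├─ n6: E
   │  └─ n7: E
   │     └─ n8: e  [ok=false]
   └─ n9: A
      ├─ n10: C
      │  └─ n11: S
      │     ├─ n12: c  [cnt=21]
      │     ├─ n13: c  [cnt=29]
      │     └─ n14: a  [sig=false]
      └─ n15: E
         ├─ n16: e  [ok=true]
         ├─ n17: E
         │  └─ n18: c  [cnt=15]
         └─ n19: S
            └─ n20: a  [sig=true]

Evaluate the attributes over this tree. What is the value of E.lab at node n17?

1. n1.env = 17  [17]
2. n2.hot = false  [B.env > 17]
3. n2.fin = 5  [B.env - 12]
4. n2.env = false  [B.env > 17]
5. n3.hot = true  [E.env == false]
6. n3.ok = "nz"  ["nz"]
7. n3.off = 15  [E.fin * 3]
8. n4.sig = false  [terminal]
9. n3.sig = false  [a.sig and D.hot]
10. n5.cnt = -6  [terminal]
11. n2.lab = 19  [c.cnt * 3 + 37]
12. n6.hot = true  [E₀.lab > 18]
13. n6.fin = 21  [B.env * -1 + 38]
14. n6.env = false  [B.env > 17]
15. n7.hot = false  [E₀.hot and E₀.env]
16. n7.fin = 14  [E₀.fin - 7]
17. n7.env = true  [true]
18. n8.ok = false  [terminal]
19. n7.lab = 4  [E.fin * -2 + 32]
20. n6.lab = -4  [E₀.fin - 25]
21. n9.pre = -5  [E₀.lab - 24]
22. n10.mk = 4  [A.pre + 9]
23. n12.cnt = 21  [terminal]
24. n13.cnt = 29  [terminal]
25. n14.sig = false  [terminal]
26. n11.fin = 30  [c₁.cnt + c₀.cnt - 20]
27. n11.acc = 25  [c₀.cnt + c₁.cnt - 25]
28. n11.key = "xr"  ["xr"]
29. n10.idx = false  [false]
30. n10.wid = 0  [len(S.key) - 2]
31. n15.hot = true  [C.wid > -1]
32. n15.fin = 1  [C.wid + A.pre + 6]
33. n15.env = false  [A.pre > -5]
34. n16.ok = true  [terminal]
35. n17.hot = false  [E₀.env == true]
36. n17.fin = 18  [E₀.fin + 17]
37. n17.env = false  [E₀.hot and E₀.env]
38. n18.cnt = 15  [terminal]
39. n17.lab = -6  [E.fin + c.cnt - 39]
40. n20.sig = true  [terminal]
41. n19.fin = 4  [4]
42. n19.acc = 8  [8]
43. n19.key = "qr"  ["qr"]
44. n15.lab = 17  [S.fin * -2 + 25]
45. n9.tag = true  [E.lab > 16]
46. n1.lim = false  [B.env == E₁.lab]
47. n0.fin = 9  [9]
48. n0.acc = 0  [0]
49. n0.key = "qw"  ["qw"]

-6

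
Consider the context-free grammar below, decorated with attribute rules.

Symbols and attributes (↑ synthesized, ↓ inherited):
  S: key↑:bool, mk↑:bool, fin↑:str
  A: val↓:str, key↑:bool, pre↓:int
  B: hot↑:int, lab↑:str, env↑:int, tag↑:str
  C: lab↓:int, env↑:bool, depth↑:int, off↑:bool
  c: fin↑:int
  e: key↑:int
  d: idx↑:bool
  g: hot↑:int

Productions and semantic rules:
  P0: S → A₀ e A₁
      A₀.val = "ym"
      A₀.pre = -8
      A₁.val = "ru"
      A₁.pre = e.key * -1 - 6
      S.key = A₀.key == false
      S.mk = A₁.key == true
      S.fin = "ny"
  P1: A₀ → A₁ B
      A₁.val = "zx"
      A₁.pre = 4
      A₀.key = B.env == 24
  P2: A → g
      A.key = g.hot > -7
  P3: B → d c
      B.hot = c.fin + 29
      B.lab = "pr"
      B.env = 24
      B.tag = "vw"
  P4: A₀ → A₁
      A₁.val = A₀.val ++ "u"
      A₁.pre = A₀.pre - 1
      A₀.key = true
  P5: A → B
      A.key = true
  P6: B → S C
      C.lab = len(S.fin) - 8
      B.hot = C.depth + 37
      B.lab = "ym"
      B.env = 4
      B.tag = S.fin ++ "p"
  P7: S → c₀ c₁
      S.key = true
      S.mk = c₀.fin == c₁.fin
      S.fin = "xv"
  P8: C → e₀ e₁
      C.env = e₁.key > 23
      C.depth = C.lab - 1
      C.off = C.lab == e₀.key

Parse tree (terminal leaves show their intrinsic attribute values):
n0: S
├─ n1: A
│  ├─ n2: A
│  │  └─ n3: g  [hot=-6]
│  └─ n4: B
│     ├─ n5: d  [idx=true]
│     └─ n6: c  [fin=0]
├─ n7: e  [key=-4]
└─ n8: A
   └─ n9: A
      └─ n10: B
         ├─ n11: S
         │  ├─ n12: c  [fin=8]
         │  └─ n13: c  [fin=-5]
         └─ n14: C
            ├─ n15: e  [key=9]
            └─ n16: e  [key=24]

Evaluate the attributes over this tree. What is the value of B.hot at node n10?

30

1. n1.val = "ym"  ["ym"]
2. n1.pre = -8  [-8]
3. n2.val = "zx"  ["zx"]
4. n2.pre = 4  [4]
5. n3.hot = -6  [terminal]
6. n2.key = true  [g.hot > -7]
7. n5.idx = true  [terminal]
8. n6.fin = 0  [terminal]
9. n4.hot = 29  [c.fin + 29]
10. n4.lab = "pr"  ["pr"]
11. n4.env = 24  [24]
12. n4.tag = "vw"  ["vw"]
13. n1.key = true  [B.env == 24]
14. n7.key = -4  [terminal]
15. n8.val = "ru"  ["ru"]
16. n8.pre = -2  [e.key * -1 - 6]
17. n9.val = "ruu"  [A₀.val ++ "u"]
18. n9.pre = -3  [A₀.pre - 1]
19. n12.fin = 8  [terminal]
20. n13.fin = -5  [terminal]
21. n11.key = true  [true]
22. n11.mk = false  [c₀.fin == c₁.fin]
23. n11.fin = "xv"  ["xv"]
24. n14.lab = -6  [len(S.fin) - 8]
25. n15.key = 9  [terminal]
26. n16.key = 24  [terminal]
27. n14.env = true  [e₁.key > 23]
28. n14.depth = -7  [C.lab - 1]
29. n14.off = false  [C.lab == e₀.key]
30. n10.hot = 30  [C.depth + 37]
31. n10.lab = "ym"  ["ym"]
32. n10.env = 4  [4]
33. n10.tag = "xvp"  [S.fin ++ "p"]
34. n9.key = true  [true]
35. n8.key = true  [true]
36. n0.key = false  [A₀.key == false]
37. n0.mk = true  [A₁.key == true]
38. n0.fin = "ny"  ["ny"]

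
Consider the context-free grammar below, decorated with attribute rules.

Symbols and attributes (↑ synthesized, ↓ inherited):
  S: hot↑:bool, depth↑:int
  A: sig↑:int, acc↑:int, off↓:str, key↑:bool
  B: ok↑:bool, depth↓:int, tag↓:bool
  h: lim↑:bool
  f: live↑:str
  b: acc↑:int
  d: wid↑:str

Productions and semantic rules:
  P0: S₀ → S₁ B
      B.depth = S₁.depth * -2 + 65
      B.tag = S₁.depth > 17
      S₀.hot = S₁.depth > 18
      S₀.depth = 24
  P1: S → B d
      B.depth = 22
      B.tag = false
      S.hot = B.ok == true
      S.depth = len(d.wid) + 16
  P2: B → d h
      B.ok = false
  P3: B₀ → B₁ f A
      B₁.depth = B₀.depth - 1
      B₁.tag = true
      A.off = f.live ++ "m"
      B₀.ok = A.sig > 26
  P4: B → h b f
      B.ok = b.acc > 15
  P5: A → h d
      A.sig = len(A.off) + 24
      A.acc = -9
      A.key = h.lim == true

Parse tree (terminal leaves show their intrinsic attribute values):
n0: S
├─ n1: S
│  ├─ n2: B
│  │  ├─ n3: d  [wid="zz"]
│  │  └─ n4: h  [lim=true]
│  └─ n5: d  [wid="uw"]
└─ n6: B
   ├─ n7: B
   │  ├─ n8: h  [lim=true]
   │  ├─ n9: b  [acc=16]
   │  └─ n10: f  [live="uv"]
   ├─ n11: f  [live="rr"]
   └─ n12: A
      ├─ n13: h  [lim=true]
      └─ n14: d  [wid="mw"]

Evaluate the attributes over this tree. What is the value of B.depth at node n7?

1. n2.depth = 22  [22]
2. n2.tag = false  [false]
3. n3.wid = "zz"  [terminal]
4. n4.lim = true  [terminal]
5. n2.ok = false  [false]
6. n5.wid = "uw"  [terminal]
7. n1.hot = false  [B.ok == true]
8. n1.depth = 18  [len(d.wid) + 16]
9. n6.depth = 29  [S₁.depth * -2 + 65]
10. n6.tag = true  [S₁.depth > 17]
11. n7.depth = 28  [B₀.depth - 1]
12. n7.tag = true  [true]
13. n8.lim = true  [terminal]
14. n9.acc = 16  [terminal]
15. n10.live = "uv"  [terminal]
16. n7.ok = true  [b.acc > 15]
17. n11.live = "rr"  [terminal]
18. n12.off = "rrm"  [f.live ++ "m"]
19. n13.lim = true  [terminal]
20. n14.wid = "mw"  [terminal]
21. n12.sig = 27  [len(A.off) + 24]
22. n12.acc = -9  [-9]
23. n12.key = true  [h.lim == true]
24. n6.ok = true  [A.sig > 26]
25. n0.hot = false  [S₁.depth > 18]
26. n0.depth = 24  [24]

28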